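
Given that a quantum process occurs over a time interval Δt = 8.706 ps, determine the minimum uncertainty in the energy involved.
37.802 μeV

Using the energy-time uncertainty principle:
ΔEΔt ≥ ℏ/2

The minimum uncertainty in energy is:
ΔE_min = ℏ/(2Δt)
ΔE_min = (1.055e-34 J·s) / (2 × 8.706e-12 s)
ΔE_min = 6.057e-24 J = 37.802 μeV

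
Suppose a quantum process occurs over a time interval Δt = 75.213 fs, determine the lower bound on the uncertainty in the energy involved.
4.376 meV

Using the energy-time uncertainty principle:
ΔEΔt ≥ ℏ/2

The minimum uncertainty in energy is:
ΔE_min = ℏ/(2Δt)
ΔE_min = (1.055e-34 J·s) / (2 × 7.521e-14 s)
ΔE_min = 7.011e-22 J = 4.376 meV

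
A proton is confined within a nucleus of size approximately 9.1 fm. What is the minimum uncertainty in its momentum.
5.794 × 10^-21 kg·m/s

Using the Heisenberg uncertainty principle:
ΔxΔp ≥ ℏ/2

With Δx ≈ L = 9.100e-15 m (the confinement size):
Δp_min = ℏ/(2Δx)
Δp_min = (1.055e-34 J·s) / (2 × 9.100e-15 m)
Δp_min = 5.794e-21 kg·m/s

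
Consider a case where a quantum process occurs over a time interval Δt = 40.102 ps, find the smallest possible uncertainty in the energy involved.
8.207 μeV

Using the energy-time uncertainty principle:
ΔEΔt ≥ ℏ/2

The minimum uncertainty in energy is:
ΔE_min = ℏ/(2Δt)
ΔE_min = (1.055e-34 J·s) / (2 × 4.010e-11 s)
ΔE_min = 1.315e-24 J = 8.207 μeV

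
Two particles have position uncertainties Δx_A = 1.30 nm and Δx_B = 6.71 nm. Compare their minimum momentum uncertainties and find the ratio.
Particle A has the larger minimum momentum uncertainty, by a factor of 5.16.

For each particle, the minimum momentum uncertainty is Δp_min = ℏ/(2Δx):

Particle A: Δp_A = ℏ/(2×1.300e-09 m) = 4.056e-26 kg·m/s
Particle B: Δp_B = ℏ/(2×6.710e-09 m) = 7.858e-27 kg·m/s

Ratio: Δp_A/Δp_B = 5.16

Since Δp_min ∝ 1/Δx, the particle with smaller position uncertainty (A) has larger momentum uncertainty.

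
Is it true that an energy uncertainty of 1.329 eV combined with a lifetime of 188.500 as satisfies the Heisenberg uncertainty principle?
No, it violates the uncertainty relation.

Calculate the product ΔEΔt:
ΔE = 1.329 eV = 2.129e-19 J
ΔEΔt = (2.129e-19 J) × (1.885e-16 s)
ΔEΔt = 4.014e-35 J·s

Compare to the minimum allowed value ℏ/2:
ℏ/2 = 5.273e-35 J·s

Since ΔEΔt = 4.014e-35 J·s < 5.273e-35 J·s = ℏ/2,
this violates the uncertainty relation.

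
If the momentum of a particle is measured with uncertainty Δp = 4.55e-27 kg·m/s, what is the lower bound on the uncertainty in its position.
11.589 nm

Using the Heisenberg uncertainty principle:
ΔxΔp ≥ ℏ/2

The minimum uncertainty in position is:
Δx_min = ℏ/(2Δp)
Δx_min = (1.055e-34 J·s) / (2 × 4.550e-27 kg·m/s)
Δx_min = 1.159e-08 m = 11.589 nm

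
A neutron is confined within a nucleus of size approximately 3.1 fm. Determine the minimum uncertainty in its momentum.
1.701 × 10^-20 kg·m/s

Using the Heisenberg uncertainty principle:
ΔxΔp ≥ ℏ/2

With Δx ≈ L = 3.100e-15 m (the confinement size):
Δp_min = ℏ/(2Δx)
Δp_min = (1.055e-34 J·s) / (2 × 3.100e-15 m)
Δp_min = 1.701e-20 kg·m/s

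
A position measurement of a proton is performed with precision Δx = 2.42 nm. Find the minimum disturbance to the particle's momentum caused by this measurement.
2.179 × 10^-26 kg·m/s

The uncertainty principle implies that measuring position disturbs momentum:
ΔxΔp ≥ ℏ/2

When we measure position with precision Δx, we necessarily introduce a momentum uncertainty:
Δp ≥ ℏ/(2Δx)
Δp_min = (1.055e-34 J·s) / (2 × 2.420e-09 m)
Δp_min = 2.179e-26 kg·m/s

The more precisely we measure position, the greater the momentum disturbance.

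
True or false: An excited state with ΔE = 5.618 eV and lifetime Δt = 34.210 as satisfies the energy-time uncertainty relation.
No, it violates the uncertainty relation.

Calculate the product ΔEΔt:
ΔE = 5.618 eV = 9.001e-19 J
ΔEΔt = (9.001e-19 J) × (3.421e-17 s)
ΔEΔt = 3.079e-35 J·s

Compare to the minimum allowed value ℏ/2:
ℏ/2 = 5.273e-35 J·s

Since ΔEΔt = 3.079e-35 J·s < 5.273e-35 J·s = ℏ/2,
this violates the uncertainty relation.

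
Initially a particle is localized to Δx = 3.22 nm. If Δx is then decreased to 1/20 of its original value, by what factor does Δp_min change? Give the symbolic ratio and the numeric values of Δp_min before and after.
Original Δp_min = 1.638 × 10^-26 kg·m/s; new Δp'_min = 3.275 × 10^-25 kg·m/s; ratio Δp'_min/Δp_min = 20.

From the uncertainty principle ΔxΔp ≥ ℏ/2, the minimum momentum uncertainty is Δp_min = ℏ/(2Δx).

Original (Δx = 3.22 nm = 3.220e-09 m):
Δp_min = (1.055e-34 J·s)/(2 × 3.220e-09 m) = 1.638e-26 kg·m/s

When Δx → (1/20)Δx:
Δp'_min = ℏ/(2 × (1/20)Δx) = 20 × ℏ/(2Δx) = 20 × Δp_min
Δp'_min = 20 × 1.638e-26 kg·m/s = 3.275e-25 kg·m/s

Since Δp_min ∝ 1/Δx, when Δx is decreased to 1/20 of its original value, Δp_min increases to 20 times its original value.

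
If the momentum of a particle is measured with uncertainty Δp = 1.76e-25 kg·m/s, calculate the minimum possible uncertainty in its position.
299.594 pm

Using the Heisenberg uncertainty principle:
ΔxΔp ≥ ℏ/2

The minimum uncertainty in position is:
Δx_min = ℏ/(2Δp)
Δx_min = (1.055e-34 J·s) / (2 × 1.760e-25 kg·m/s)
Δx_min = 2.996e-10 m = 299.594 pm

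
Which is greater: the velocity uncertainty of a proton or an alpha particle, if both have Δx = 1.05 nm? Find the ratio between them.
The proton has the larger minimum velocity uncertainty, by a ratio of 4.0.

For both particles, Δp_min = ℏ/(2Δx) = 5.022e-26 kg·m/s (same for both).

The velocity uncertainty is Δv = Δp/m:
- proton: Δv = 5.022e-26 / 1.673e-27 = 3.002e+01 m/s = 30.023 m/s
- alpha particle: Δv = 5.022e-26 / 6.645e-27 = 7.558e+00 m/s = 7.558 m/s

Ratio: 3.002e+01 / 7.558e+00 = 4.0

The lighter particle has larger velocity uncertainty because Δv ∝ 1/m.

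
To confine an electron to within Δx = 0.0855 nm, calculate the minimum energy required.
1.303 eV

Localizing a particle requires giving it sufficient momentum uncertainty:

1. From uncertainty principle: Δp ≥ ℏ/(2Δx)
   Δp_min = (1.055e-34 J·s) / (2 × 8.550e-11 m)
   Δp_min = 6.167e-25 kg·m/s

2. This momentum uncertainty corresponds to kinetic energy:
   KE ≈ (Δp)²/(2m) = (6.167e-25)²/(2 × 9.109e-31 kg)
   KE = 2.088e-19 J = 1.303 eV

Tighter localization requires more energy.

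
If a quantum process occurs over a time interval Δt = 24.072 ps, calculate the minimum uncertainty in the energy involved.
13.672 μeV

Using the energy-time uncertainty principle:
ΔEΔt ≥ ℏ/2

The minimum uncertainty in energy is:
ΔE_min = ℏ/(2Δt)
ΔE_min = (1.055e-34 J·s) / (2 × 2.407e-11 s)
ΔE_min = 2.190e-24 J = 13.672 μeV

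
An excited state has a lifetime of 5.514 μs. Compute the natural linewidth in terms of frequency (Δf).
14.432 kHz

Using the energy-time uncertainty principle and E = hf:
ΔEΔt ≥ ℏ/2
hΔf·Δt ≥ ℏ/2

The minimum frequency uncertainty is:
Δf = ℏ/(2hτ) = 1/(4πτ)
Δf = 1/(4π × 5.514e-06 s)
Δf = 1.443e+04 Hz = 14.432 kHz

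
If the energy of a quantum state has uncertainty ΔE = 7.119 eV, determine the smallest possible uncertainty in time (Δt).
46.229 as

Using the energy-time uncertainty principle:
ΔEΔt ≥ ℏ/2

The minimum uncertainty in time is:
Δt_min = ℏ/(2ΔE)
Δt_min = (1.055e-34 J·s) / (2 × 1.141e-18 J)
Δt_min = 4.623e-17 s = 46.229 as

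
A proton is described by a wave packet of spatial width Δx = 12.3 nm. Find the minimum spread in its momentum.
4.287 × 10^-27 kg·m/s

For a wave packet, the spatial width Δx and momentum spread Δp are related by the uncertainty principle:
ΔxΔp ≥ ℏ/2

The minimum momentum spread is:
Δp_min = ℏ/(2Δx)
Δp_min = (1.055e-34 J·s) / (2 × 1.230e-08 m)
Δp_min = 4.287e-27 kg·m/s

A wave packet cannot have both a well-defined position and well-defined momentum.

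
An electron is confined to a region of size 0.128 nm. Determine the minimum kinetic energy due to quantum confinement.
581.357 meV

Using the uncertainty principle:

1. Position uncertainty: Δx ≈ 1.280e-10 m
2. Minimum momentum uncertainty: Δp = ℏ/(2Δx) = 4.119e-25 kg·m/s
3. Minimum kinetic energy:
   KE = (Δp)²/(2m) = (4.119e-25)²/(2 × 9.109e-31 kg)
   KE = 9.314e-20 J = 581.357 meV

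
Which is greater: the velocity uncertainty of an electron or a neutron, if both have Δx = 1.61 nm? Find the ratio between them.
The electron has the larger minimum velocity uncertainty, by a ratio of 1838.7.

For both particles, Δp_min = ℏ/(2Δx) = 3.275e-26 kg·m/s (same for both).

The velocity uncertainty is Δv = Δp/m:
- electron: Δv = 3.275e-26 / 9.109e-31 = 3.595e+04 m/s = 35.953 km/s
- neutron: Δv = 3.275e-26 / 1.675e-27 = 1.955e+01 m/s = 19.553 m/s

Ratio: 3.595e+04 / 1.955e+01 = 1838.7

The lighter particle has larger velocity uncertainty because Δv ∝ 1/m.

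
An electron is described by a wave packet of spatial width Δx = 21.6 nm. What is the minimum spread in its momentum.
2.441 × 10^-27 kg·m/s

For a wave packet, the spatial width Δx and momentum spread Δp are related by the uncertainty principle:
ΔxΔp ≥ ℏ/2

The minimum momentum spread is:
Δp_min = ℏ/(2Δx)
Δp_min = (1.055e-34 J·s) / (2 × 2.160e-08 m)
Δp_min = 2.441e-27 kg·m/s

A wave packet cannot have both a well-defined position and well-defined momentum.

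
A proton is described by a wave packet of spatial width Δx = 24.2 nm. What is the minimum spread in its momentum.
2.179 × 10^-27 kg·m/s

For a wave packet, the spatial width Δx and momentum spread Δp are related by the uncertainty principle:
ΔxΔp ≥ ℏ/2

The minimum momentum spread is:
Δp_min = ℏ/(2Δx)
Δp_min = (1.055e-34 J·s) / (2 × 2.420e-08 m)
Δp_min = 2.179e-27 kg·m/s

A wave packet cannot have both a well-defined position and well-defined momentum.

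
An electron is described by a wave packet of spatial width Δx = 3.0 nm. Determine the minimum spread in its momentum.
1.758 × 10^-26 kg·m/s

For a wave packet, the spatial width Δx and momentum spread Δp are related by the uncertainty principle:
ΔxΔp ≥ ℏ/2

The minimum momentum spread is:
Δp_min = ℏ/(2Δx)
Δp_min = (1.055e-34 J·s) / (2 × 3.000e-09 m)
Δp_min = 1.758e-26 kg·m/s

A wave packet cannot have both a well-defined position and well-defined momentum.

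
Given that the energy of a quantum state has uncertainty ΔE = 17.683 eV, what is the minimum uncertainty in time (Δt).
18.611 as

Using the energy-time uncertainty principle:
ΔEΔt ≥ ℏ/2

The minimum uncertainty in time is:
Δt_min = ℏ/(2ΔE)
Δt_min = (1.055e-34 J·s) / (2 × 2.833e-18 J)
Δt_min = 1.861e-17 s = 18.611 as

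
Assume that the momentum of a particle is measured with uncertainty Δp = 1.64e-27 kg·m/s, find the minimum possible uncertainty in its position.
32.152 nm

Using the Heisenberg uncertainty principle:
ΔxΔp ≥ ℏ/2

The minimum uncertainty in position is:
Δx_min = ℏ/(2Δp)
Δx_min = (1.055e-34 J·s) / (2 × 1.640e-27 kg·m/s)
Δx_min = 3.215e-08 m = 32.152 nm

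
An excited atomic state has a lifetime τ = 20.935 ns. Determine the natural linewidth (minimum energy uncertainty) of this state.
15.720 neV

Using the energy-time uncertainty principle:
ΔEΔt ≥ ℏ/2

The lifetime τ represents the time uncertainty Δt.
The natural linewidth (minimum energy uncertainty) is:

ΔE = ℏ/(2τ)
ΔE = (1.055e-34 J·s) / (2 × 2.093e-08 s)
ΔE = 2.519e-27 J = 15.720 neV

This natural linewidth limits the precision of spectroscopic measurements.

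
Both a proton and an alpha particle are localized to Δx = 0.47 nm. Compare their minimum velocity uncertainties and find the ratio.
The proton has the larger minimum velocity uncertainty, by a ratio of 4.0.

For both particles, Δp_min = ℏ/(2Δx) = 1.122e-25 kg·m/s (same for both).

The velocity uncertainty is Δv = Δp/m:
- proton: Δv = 1.122e-25 / 1.673e-27 = 6.707e+01 m/s = 67.073 m/s
- alpha particle: Δv = 1.122e-25 / 6.645e-27 = 1.688e+01 m/s = 16.884 m/s

Ratio: 6.707e+01 / 1.688e+01 = 4.0

The lighter particle has larger velocity uncertainty because Δv ∝ 1/m.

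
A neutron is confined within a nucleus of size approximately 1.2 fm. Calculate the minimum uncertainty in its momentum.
4.394 × 10^-20 kg·m/s

Using the Heisenberg uncertainty principle:
ΔxΔp ≥ ℏ/2

With Δx ≈ L = 1.200e-15 m (the confinement size):
Δp_min = ℏ/(2Δx)
Δp_min = (1.055e-34 J·s) / (2 × 1.200e-15 m)
Δp_min = 4.394e-20 kg·m/s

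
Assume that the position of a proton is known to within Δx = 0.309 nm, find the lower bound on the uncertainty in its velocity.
102.021 m/s

Using the Heisenberg uncertainty principle and Δp = mΔv:
ΔxΔp ≥ ℏ/2
Δx(mΔv) ≥ ℏ/2

The minimum uncertainty in velocity is:
Δv_min = ℏ/(2mΔx)
Δv_min = (1.055e-34 J·s) / (2 × 1.673e-27 kg × 3.090e-10 m)
Δv_min = 1.020e+02 m/s = 102.021 m/s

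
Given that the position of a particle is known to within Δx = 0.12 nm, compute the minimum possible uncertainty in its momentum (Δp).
4.394 × 10^-25 kg·m/s

Using the Heisenberg uncertainty principle:
ΔxΔp ≥ ℏ/2

The minimum uncertainty in momentum is:
Δp_min = ℏ/(2Δx)
Δp_min = (1.055e-34 J·s) / (2 × 1.200e-10 m)
Δp_min = 4.394e-25 kg·m/s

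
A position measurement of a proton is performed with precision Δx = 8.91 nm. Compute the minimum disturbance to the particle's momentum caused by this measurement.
5.918 × 10^-27 kg·m/s

The uncertainty principle implies that measuring position disturbs momentum:
ΔxΔp ≥ ℏ/2

When we measure position with precision Δx, we necessarily introduce a momentum uncertainty:
Δp ≥ ℏ/(2Δx)
Δp_min = (1.055e-34 J·s) / (2 × 8.910e-09 m)
Δp_min = 5.918e-27 kg·m/s

The more precisely we measure position, the greater the momentum disturbance.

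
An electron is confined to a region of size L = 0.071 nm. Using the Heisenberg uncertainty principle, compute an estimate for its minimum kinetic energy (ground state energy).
1.889 eV

Using the uncertainty principle to estimate ground state energy:

1. The position uncertainty is approximately the confinement size:
   Δx ≈ L = 7.100e-11 m

2. From ΔxΔp ≥ ℏ/2, the minimum momentum uncertainty is:
   Δp ≈ ℏ/(2L) = 7.427e-25 kg·m/s

3. The kinetic energy is approximately:
   KE ≈ (Δp)²/(2m) = (7.427e-25)²/(2 × 9.109e-31 kg)
   KE ≈ 3.027e-19 J = 1.889 eV

This is an order-of-magnitude estimate of the ground state energy.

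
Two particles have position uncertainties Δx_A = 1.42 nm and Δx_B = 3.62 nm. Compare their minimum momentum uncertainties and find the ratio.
Particle A has the larger minimum momentum uncertainty, by a factor of 2.55.

For each particle, the minimum momentum uncertainty is Δp_min = ℏ/(2Δx):

Particle A: Δp_A = ℏ/(2×1.420e-09 m) = 3.713e-26 kg·m/s
Particle B: Δp_B = ℏ/(2×3.620e-09 m) = 1.457e-26 kg·m/s

Ratio: Δp_A/Δp_B = 2.55

Since Δp_min ∝ 1/Δx, the particle with smaller position uncertainty (A) has larger momentum uncertainty.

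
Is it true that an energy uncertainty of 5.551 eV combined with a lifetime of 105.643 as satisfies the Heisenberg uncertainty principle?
Yes, it satisfies the uncertainty relation.

Calculate the product ΔEΔt:
ΔE = 5.551 eV = 8.894e-19 J
ΔEΔt = (8.894e-19 J) × (1.056e-16 s)
ΔEΔt = 9.396e-35 J·s

Compare to the minimum allowed value ℏ/2:
ℏ/2 = 5.273e-35 J·s

Since ΔEΔt = 9.396e-35 J·s ≥ 5.273e-35 J·s = ℏ/2,
this satisfies the uncertainty relation.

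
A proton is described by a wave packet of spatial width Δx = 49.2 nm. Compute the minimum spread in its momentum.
1.072 × 10^-27 kg·m/s

For a wave packet, the spatial width Δx and momentum spread Δp are related by the uncertainty principle:
ΔxΔp ≥ ℏ/2

The minimum momentum spread is:
Δp_min = ℏ/(2Δx)
Δp_min = (1.055e-34 J·s) / (2 × 4.920e-08 m)
Δp_min = 1.072e-27 kg·m/s

A wave packet cannot have both a well-defined position and well-defined momentum.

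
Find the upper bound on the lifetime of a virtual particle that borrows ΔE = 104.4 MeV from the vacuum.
3.152 ys

Using the energy-time uncertainty principle:
ΔEΔt ≥ ℏ/2

For a virtual particle borrowing energy ΔE, the maximum lifetime is:
Δt_max = ℏ/(2ΔE)

Converting energy:
ΔE = 104.4 MeV = 1.673e-11 J

Δt_max = (1.055e-34 J·s) / (2 × 1.673e-11 J)
Δt_max = 3.152e-24 s = 3.152 ys

Virtual particles with higher borrowed energy exist for shorter times.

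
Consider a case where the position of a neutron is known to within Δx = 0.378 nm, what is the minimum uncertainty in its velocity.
83.283 m/s

Using the Heisenberg uncertainty principle and Δp = mΔv:
ΔxΔp ≥ ℏ/2
Δx(mΔv) ≥ ℏ/2

The minimum uncertainty in velocity is:
Δv_min = ℏ/(2mΔx)
Δv_min = (1.055e-34 J·s) / (2 × 1.675e-27 kg × 3.780e-10 m)
Δv_min = 8.328e+01 m/s = 83.283 m/s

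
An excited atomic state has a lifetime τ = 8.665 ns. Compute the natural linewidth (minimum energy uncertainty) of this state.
37.981 neV

Using the energy-time uncertainty principle:
ΔEΔt ≥ ℏ/2

The lifetime τ represents the time uncertainty Δt.
The natural linewidth (minimum energy uncertainty) is:

ΔE = ℏ/(2τ)
ΔE = (1.055e-34 J·s) / (2 × 8.665e-09 s)
ΔE = 6.085e-27 J = 37.981 neV

This natural linewidth limits the precision of spectroscopic measurements.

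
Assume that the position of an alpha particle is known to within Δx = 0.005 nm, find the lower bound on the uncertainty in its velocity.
1.587 km/s

Using the Heisenberg uncertainty principle and Δp = mΔv:
ΔxΔp ≥ ℏ/2
Δx(mΔv) ≥ ℏ/2

The minimum uncertainty in velocity is:
Δv_min = ℏ/(2mΔx)
Δv_min = (1.055e-34 J·s) / (2 × 6.645e-27 kg × 5.000e-12 m)
Δv_min = 1.587e+03 m/s = 1.587 km/s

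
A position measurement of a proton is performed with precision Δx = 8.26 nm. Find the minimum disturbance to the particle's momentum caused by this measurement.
6.384 × 10^-27 kg·m/s

The uncertainty principle implies that measuring position disturbs momentum:
ΔxΔp ≥ ℏ/2

When we measure position with precision Δx, we necessarily introduce a momentum uncertainty:
Δp ≥ ℏ/(2Δx)
Δp_min = (1.055e-34 J·s) / (2 × 8.260e-09 m)
Δp_min = 6.384e-27 kg·m/s

The more precisely we measure position, the greater the momentum disturbance.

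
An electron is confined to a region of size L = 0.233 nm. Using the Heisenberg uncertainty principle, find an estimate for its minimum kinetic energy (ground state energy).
175.449 meV

Using the uncertainty principle to estimate ground state energy:

1. The position uncertainty is approximately the confinement size:
   Δx ≈ L = 2.330e-10 m

2. From ΔxΔp ≥ ℏ/2, the minimum momentum uncertainty is:
   Δp ≈ ℏ/(2L) = 2.263e-25 kg·m/s

3. The kinetic energy is approximately:
   KE ≈ (Δp)²/(2m) = (2.263e-25)²/(2 × 9.109e-31 kg)
   KE ≈ 2.811e-20 J = 175.449 meV

This is an order-of-magnitude estimate of the ground state energy.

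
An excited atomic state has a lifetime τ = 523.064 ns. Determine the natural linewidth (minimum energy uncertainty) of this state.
629.189 peV

Using the energy-time uncertainty principle:
ΔEΔt ≥ ℏ/2

The lifetime τ represents the time uncertainty Δt.
The natural linewidth (minimum energy uncertainty) is:

ΔE = ℏ/(2τ)
ΔE = (1.055e-34 J·s) / (2 × 5.231e-07 s)
ΔE = 1.008e-28 J = 629.189 peV

This natural linewidth limits the precision of spectroscopic measurements.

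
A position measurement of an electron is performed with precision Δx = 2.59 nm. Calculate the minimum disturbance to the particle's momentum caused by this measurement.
2.036 × 10^-26 kg·m/s

The uncertainty principle implies that measuring position disturbs momentum:
ΔxΔp ≥ ℏ/2

When we measure position with precision Δx, we necessarily introduce a momentum uncertainty:
Δp ≥ ℏ/(2Δx)
Δp_min = (1.055e-34 J·s) / (2 × 2.590e-09 m)
Δp_min = 2.036e-26 kg·m/s

The more precisely we measure position, the greater the momentum disturbance.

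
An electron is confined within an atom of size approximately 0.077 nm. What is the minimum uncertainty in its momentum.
6.848 × 10^-25 kg·m/s

Using the Heisenberg uncertainty principle:
ΔxΔp ≥ ℏ/2

With Δx ≈ L = 7.700e-11 m (the confinement size):
Δp_min = ℏ/(2Δx)
Δp_min = (1.055e-34 J·s) / (2 × 7.700e-11 m)
Δp_min = 6.848e-25 kg·m/s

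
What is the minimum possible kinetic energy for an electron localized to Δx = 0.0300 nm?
10.583 eV

Localizing a particle requires giving it sufficient momentum uncertainty:

1. From uncertainty principle: Δp ≥ ℏ/(2Δx)
   Δp_min = (1.055e-34 J·s) / (2 × 3.000e-11 m)
   Δp_min = 1.758e-24 kg·m/s

2. This momentum uncertainty corresponds to kinetic energy:
   KE ≈ (Δp)²/(2m) = (1.758e-24)²/(2 × 9.109e-31 kg)
   KE = 1.696e-18 J = 10.583 eV

Tighter localization requires more energy.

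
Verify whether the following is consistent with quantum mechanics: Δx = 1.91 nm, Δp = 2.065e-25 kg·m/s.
Yes, it satisfies the uncertainty principle.

Calculate the product ΔxΔp:
ΔxΔp = (1.910e-09 m) × (2.065e-25 kg·m/s)
ΔxΔp = 3.944e-34 J·s

Compare to the minimum allowed value ℏ/2:
ℏ/2 = 5.273e-35 J·s

Since ΔxΔp = 3.944e-34 J·s ≥ 5.273e-35 J·s = ℏ/2,
the measurement satisfies the uncertainty principle.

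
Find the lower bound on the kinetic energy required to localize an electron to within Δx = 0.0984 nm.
983.723 meV

Localizing a particle requires giving it sufficient momentum uncertainty:

1. From uncertainty principle: Δp ≥ ℏ/(2Δx)
   Δp_min = (1.055e-34 J·s) / (2 × 9.840e-11 m)
   Δp_min = 5.359e-25 kg·m/s

2. This momentum uncertainty corresponds to kinetic energy:
   KE ≈ (Δp)²/(2m) = (5.359e-25)²/(2 × 9.109e-31 kg)
   KE = 1.576e-19 J = 983.723 meV

Tighter localization requires more energy.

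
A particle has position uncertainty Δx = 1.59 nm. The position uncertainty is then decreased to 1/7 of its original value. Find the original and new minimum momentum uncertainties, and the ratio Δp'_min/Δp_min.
Original Δp_min = 3.316 × 10^-26 kg·m/s; new Δp'_min = 2.321 × 10^-25 kg·m/s; ratio Δp'_min/Δp_min = 7.

From the uncertainty principle ΔxΔp ≥ ℏ/2, the minimum momentum uncertainty is Δp_min = ℏ/(2Δx).

Original (Δx = 1.59 nm = 1.590e-09 m):
Δp_min = (1.055e-34 J·s)/(2 × 1.590e-09 m) = 3.316e-26 kg·m/s

When Δx → (1/7)Δx:
Δp'_min = ℏ/(2 × (1/7)Δx) = 7 × ℏ/(2Δx) = 7 × Δp_min
Δp'_min = 7 × 3.316e-26 kg·m/s = 2.321e-25 kg·m/s

Since Δp_min ∝ 1/Δx, when Δx is decreased to 1/7 of its original value, Δp_min increases to 7 times its original value.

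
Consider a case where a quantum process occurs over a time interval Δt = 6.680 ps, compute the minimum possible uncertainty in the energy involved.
49.267 μeV

Using the energy-time uncertainty principle:
ΔEΔt ≥ ℏ/2

The minimum uncertainty in energy is:
ΔE_min = ℏ/(2Δt)
ΔE_min = (1.055e-34 J·s) / (2 × 6.680e-12 s)
ΔE_min = 7.894e-24 J = 49.267 μeV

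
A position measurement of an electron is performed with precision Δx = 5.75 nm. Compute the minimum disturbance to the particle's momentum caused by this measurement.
9.170 × 10^-27 kg·m/s

The uncertainty principle implies that measuring position disturbs momentum:
ΔxΔp ≥ ℏ/2

When we measure position with precision Δx, we necessarily introduce a momentum uncertainty:
Δp ≥ ℏ/(2Δx)
Δp_min = (1.055e-34 J·s) / (2 × 5.750e-09 m)
Δp_min = 9.170e-27 kg·m/s

The more precisely we measure position, the greater the momentum disturbance.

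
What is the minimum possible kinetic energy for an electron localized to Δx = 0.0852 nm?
1.312 eV

Localizing a particle requires giving it sufficient momentum uncertainty:

1. From uncertainty principle: Δp ≥ ℏ/(2Δx)
   Δp_min = (1.055e-34 J·s) / (2 × 8.520e-11 m)
   Δp_min = 6.189e-25 kg·m/s

2. This momentum uncertainty corresponds to kinetic energy:
   KE ≈ (Δp)²/(2m) = (6.189e-25)²/(2 × 9.109e-31 kg)
   KE = 2.102e-19 J = 1.312 eV

Tighter localization requires more energy.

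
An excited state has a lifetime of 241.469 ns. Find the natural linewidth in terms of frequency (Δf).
329.556 kHz

Using the energy-time uncertainty principle and E = hf:
ΔEΔt ≥ ℏ/2
hΔf·Δt ≥ ℏ/2

The minimum frequency uncertainty is:
Δf = ℏ/(2hτ) = 1/(4πτ)
Δf = 1/(4π × 2.415e-07 s)
Δf = 3.296e+05 Hz = 329.556 kHz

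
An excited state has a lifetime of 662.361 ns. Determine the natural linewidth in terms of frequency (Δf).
120.142 kHz

Using the energy-time uncertainty principle and E = hf:
ΔEΔt ≥ ℏ/2
hΔf·Δt ≥ ℏ/2

The minimum frequency uncertainty is:
Δf = ℏ/(2hτ) = 1/(4πτ)
Δf = 1/(4π × 6.624e-07 s)
Δf = 1.201e+05 Hz = 120.142 kHz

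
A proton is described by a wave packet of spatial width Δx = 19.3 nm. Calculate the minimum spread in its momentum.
2.732 × 10^-27 kg·m/s

For a wave packet, the spatial width Δx and momentum spread Δp are related by the uncertainty principle:
ΔxΔp ≥ ℏ/2

The minimum momentum spread is:
Δp_min = ℏ/(2Δx)
Δp_min = (1.055e-34 J·s) / (2 × 1.930e-08 m)
Δp_min = 2.732e-27 kg·m/s

A wave packet cannot have both a well-defined position and well-defined momentum.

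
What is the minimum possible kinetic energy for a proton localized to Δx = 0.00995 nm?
52.397 meV

Localizing a particle requires giving it sufficient momentum uncertainty:

1. From uncertainty principle: Δp ≥ ℏ/(2Δx)
   Δp_min = (1.055e-34 J·s) / (2 × 9.950e-12 m)
   Δp_min = 5.299e-24 kg·m/s

2. This momentum uncertainty corresponds to kinetic energy:
   KE ≈ (Δp)²/(2m) = (5.299e-24)²/(2 × 1.673e-27 kg)
   KE = 8.395e-21 J = 52.397 meV

Tighter localization requires more energy.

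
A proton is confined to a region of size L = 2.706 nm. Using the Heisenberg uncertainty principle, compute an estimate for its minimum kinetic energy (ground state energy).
708.433 neV

Using the uncertainty principle to estimate ground state energy:

1. The position uncertainty is approximately the confinement size:
   Δx ≈ L = 2.706e-09 m

2. From ΔxΔp ≥ ℏ/2, the minimum momentum uncertainty is:
   Δp ≈ ℏ/(2L) = 1.949e-26 kg·m/s

3. The kinetic energy is approximately:
   KE ≈ (Δp)²/(2m) = (1.949e-26)²/(2 × 1.673e-27 kg)
   KE ≈ 1.135e-25 J = 708.433 neV

This is an order-of-magnitude estimate of the ground state energy.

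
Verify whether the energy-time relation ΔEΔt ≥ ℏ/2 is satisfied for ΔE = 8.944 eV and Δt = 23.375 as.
No, it violates the uncertainty relation.

Calculate the product ΔEΔt:
ΔE = 8.944 eV = 1.433e-18 J
ΔEΔt = (1.433e-18 J) × (2.338e-17 s)
ΔEΔt = 3.350e-35 J·s

Compare to the minimum allowed value ℏ/2:
ℏ/2 = 5.273e-35 J·s

Since ΔEΔt = 3.350e-35 J·s < 5.273e-35 J·s = ℏ/2,
this violates the uncertainty relation.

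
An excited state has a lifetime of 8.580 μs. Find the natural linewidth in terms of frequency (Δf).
9.275 kHz

Using the energy-time uncertainty principle and E = hf:
ΔEΔt ≥ ℏ/2
hΔf·Δt ≥ ℏ/2

The minimum frequency uncertainty is:
Δf = ℏ/(2hτ) = 1/(4πτ)
Δf = 1/(4π × 8.580e-06 s)
Δf = 9.275e+03 Hz = 9.275 kHz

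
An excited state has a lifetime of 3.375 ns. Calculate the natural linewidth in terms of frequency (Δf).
23.579 MHz

Using the energy-time uncertainty principle and E = hf:
ΔEΔt ≥ ℏ/2
hΔf·Δt ≥ ℏ/2

The minimum frequency uncertainty is:
Δf = ℏ/(2hτ) = 1/(4πτ)
Δf = 1/(4π × 3.375e-09 s)
Δf = 2.358e+07 Hz = 23.579 MHz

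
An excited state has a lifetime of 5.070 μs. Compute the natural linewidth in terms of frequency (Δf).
15.696 kHz

Using the energy-time uncertainty principle and E = hf:
ΔEΔt ≥ ℏ/2
hΔf·Δt ≥ ℏ/2

The minimum frequency uncertainty is:
Δf = ℏ/(2hτ) = 1/(4πτ)
Δf = 1/(4π × 5.070e-06 s)
Δf = 1.570e+04 Hz = 15.696 kHz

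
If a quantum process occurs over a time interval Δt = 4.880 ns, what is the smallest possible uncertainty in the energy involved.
67.440 neV

Using the energy-time uncertainty principle:
ΔEΔt ≥ ℏ/2

The minimum uncertainty in energy is:
ΔE_min = ℏ/(2Δt)
ΔE_min = (1.055e-34 J·s) / (2 × 4.880e-09 s)
ΔE_min = 1.081e-26 J = 67.440 neV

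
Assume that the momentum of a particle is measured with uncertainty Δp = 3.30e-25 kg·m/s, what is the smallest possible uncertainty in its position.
159.784 pm

Using the Heisenberg uncertainty principle:
ΔxΔp ≥ ℏ/2

The minimum uncertainty in position is:
Δx_min = ℏ/(2Δp)
Δx_min = (1.055e-34 J·s) / (2 × 3.300e-25 kg·m/s)
Δx_min = 1.598e-10 m = 159.784 pm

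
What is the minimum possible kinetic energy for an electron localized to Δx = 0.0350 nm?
7.775 eV

Localizing a particle requires giving it sufficient momentum uncertainty:

1. From uncertainty principle: Δp ≥ ℏ/(2Δx)
   Δp_min = (1.055e-34 J·s) / (2 × 3.500e-11 m)
   Δp_min = 1.507e-24 kg·m/s

2. This momentum uncertainty corresponds to kinetic energy:
   KE ≈ (Δp)²/(2m) = (1.507e-24)²/(2 × 9.109e-31 kg)
   KE = 1.246e-18 J = 7.775 eV

Tighter localization requires more energy.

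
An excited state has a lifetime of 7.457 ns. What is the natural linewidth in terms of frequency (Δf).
10.672 MHz

Using the energy-time uncertainty principle and E = hf:
ΔEΔt ≥ ℏ/2
hΔf·Δt ≥ ℏ/2

The minimum frequency uncertainty is:
Δf = ℏ/(2hτ) = 1/(4πτ)
Δf = 1/(4π × 7.457e-09 s)
Δf = 1.067e+07 Hz = 10.672 MHz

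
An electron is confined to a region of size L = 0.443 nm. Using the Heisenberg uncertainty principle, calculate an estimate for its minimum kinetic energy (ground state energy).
48.535 meV

Using the uncertainty principle to estimate ground state energy:

1. The position uncertainty is approximately the confinement size:
   Δx ≈ L = 4.430e-10 m

2. From ΔxΔp ≥ ℏ/2, the minimum momentum uncertainty is:
   Δp ≈ ℏ/(2L) = 1.190e-25 kg·m/s

3. The kinetic energy is approximately:
   KE ≈ (Δp)²/(2m) = (1.190e-25)²/(2 × 9.109e-31 kg)
   KE ≈ 7.776e-21 J = 48.535 meV

This is an order-of-magnitude estimate of the ground state energy.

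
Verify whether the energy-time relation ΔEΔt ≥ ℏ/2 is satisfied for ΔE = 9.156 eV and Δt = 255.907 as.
Yes, it satisfies the uncertainty relation.

Calculate the product ΔEΔt:
ΔE = 9.156 eV = 1.467e-18 J
ΔEΔt = (1.467e-18 J) × (2.559e-16 s)
ΔEΔt = 3.754e-34 J·s

Compare to the minimum allowed value ℏ/2:
ℏ/2 = 5.273e-35 J·s

Since ΔEΔt = 3.754e-34 J·s ≥ 5.273e-35 J·s = ℏ/2,
this satisfies the uncertainty relation.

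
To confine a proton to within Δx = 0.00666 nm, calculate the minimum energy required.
116.951 meV

Localizing a particle requires giving it sufficient momentum uncertainty:

1. From uncertainty principle: Δp ≥ ℏ/(2Δx)
   Δp_min = (1.055e-34 J·s) / (2 × 6.660e-12 m)
   Δp_min = 7.917e-24 kg·m/s

2. This momentum uncertainty corresponds to kinetic energy:
   KE ≈ (Δp)²/(2m) = (7.917e-24)²/(2 × 1.673e-27 kg)
   KE = 1.874e-20 J = 116.951 meV

Tighter localization requires more energy.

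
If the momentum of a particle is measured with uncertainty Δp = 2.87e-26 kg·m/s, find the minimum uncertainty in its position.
1.837 nm

Using the Heisenberg uncertainty principle:
ΔxΔp ≥ ℏ/2

The minimum uncertainty in position is:
Δx_min = ℏ/(2Δp)
Δx_min = (1.055e-34 J·s) / (2 × 2.870e-26 kg·m/s)
Δx_min = 1.837e-09 m = 1.837 nm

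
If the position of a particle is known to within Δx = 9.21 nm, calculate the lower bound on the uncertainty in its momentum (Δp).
5.725 × 10^-27 kg·m/s

Using the Heisenberg uncertainty principle:
ΔxΔp ≥ ℏ/2

The minimum uncertainty in momentum is:
Δp_min = ℏ/(2Δx)
Δp_min = (1.055e-34 J·s) / (2 × 9.210e-09 m)
Δp_min = 5.725e-27 kg·m/s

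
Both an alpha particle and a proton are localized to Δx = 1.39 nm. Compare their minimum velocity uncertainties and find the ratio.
The proton has the larger minimum velocity uncertainty, by a ratio of 4.0.

For both particles, Δp_min = ℏ/(2Δx) = 3.793e-26 kg·m/s (same for both).

The velocity uncertainty is Δv = Δp/m:
- alpha particle: Δv = 3.793e-26 / 6.645e-27 = 5.709e+00 m/s = 5.709 m/s
- proton: Δv = 3.793e-26 / 1.673e-27 = 2.268e+01 m/s = 22.680 m/s

Ratio: 2.268e+01 / 5.709e+00 = 4.0

The lighter particle has larger velocity uncertainty because Δv ∝ 1/m.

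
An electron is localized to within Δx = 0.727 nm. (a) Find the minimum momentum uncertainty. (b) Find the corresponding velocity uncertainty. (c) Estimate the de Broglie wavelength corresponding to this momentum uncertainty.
(a) Δp_min = 7.253 × 10^-26 kg·m/s
(b) Δv_min = 79.620 km/s
(c) λ_dB = 9.136 nm

Step-by-step:

(a) From the uncertainty principle:
Δp_min = ℏ/(2Δx) = (1.055e-34 J·s)/(2 × 7.270e-10 m) = 7.253e-26 kg·m/s

(b) The velocity uncertainty:
Δv = Δp/m = (7.253e-26 kg·m/s)/(9.109e-31 kg) = 7.962e+04 m/s = 79.620 km/s

(c) The de Broglie wavelength for this momentum:
λ = h/p = (6.626e-34 J·s)/(7.253e-26 kg·m/s) = 9.136e-09 m = 9.136 nm

Note: The de Broglie wavelength is comparable to the localization size, as expected from wave-particle duality.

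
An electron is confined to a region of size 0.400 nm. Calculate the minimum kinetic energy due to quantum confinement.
59.531 meV

Using the uncertainty principle:

1. Position uncertainty: Δx ≈ 4.000e-10 m
2. Minimum momentum uncertainty: Δp = ℏ/(2Δx) = 1.318e-25 kg·m/s
3. Minimum kinetic energy:
   KE = (Δp)²/(2m) = (1.318e-25)²/(2 × 9.109e-31 kg)
   KE = 9.538e-21 J = 59.531 meV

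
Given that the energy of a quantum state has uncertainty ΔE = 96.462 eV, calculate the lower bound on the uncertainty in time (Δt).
3.412 as

Using the energy-time uncertainty principle:
ΔEΔt ≥ ℏ/2

The minimum uncertainty in time is:
Δt_min = ℏ/(2ΔE)
Δt_min = (1.055e-34 J·s) / (2 × 1.545e-17 J)
Δt_min = 3.412e-18 s = 3.412 as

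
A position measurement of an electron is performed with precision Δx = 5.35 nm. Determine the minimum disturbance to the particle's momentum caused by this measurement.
9.856 × 10^-27 kg·m/s

The uncertainty principle implies that measuring position disturbs momentum:
ΔxΔp ≥ ℏ/2

When we measure position with precision Δx, we necessarily introduce a momentum uncertainty:
Δp ≥ ℏ/(2Δx)
Δp_min = (1.055e-34 J·s) / (2 × 5.350e-09 m)
Δp_min = 9.856e-27 kg·m/s

The more precisely we measure position, the greater the momentum disturbance.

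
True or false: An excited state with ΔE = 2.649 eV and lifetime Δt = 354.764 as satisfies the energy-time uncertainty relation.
Yes, it satisfies the uncertainty relation.

Calculate the product ΔEΔt:
ΔE = 2.649 eV = 4.244e-19 J
ΔEΔt = (4.244e-19 J) × (3.548e-16 s)
ΔEΔt = 1.506e-34 J·s

Compare to the minimum allowed value ℏ/2:
ℏ/2 = 5.273e-35 J·s

Since ΔEΔt = 1.506e-34 J·s ≥ 5.273e-35 J·s = ℏ/2,
this satisfies the uncertainty relation.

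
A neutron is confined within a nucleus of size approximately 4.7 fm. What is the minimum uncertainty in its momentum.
1.122 × 10^-20 kg·m/s

Using the Heisenberg uncertainty principle:
ΔxΔp ≥ ℏ/2

With Δx ≈ L = 4.700e-15 m (the confinement size):
Δp_min = ℏ/(2Δx)
Δp_min = (1.055e-34 J·s) / (2 × 4.700e-15 m)
Δp_min = 1.122e-20 kg·m/s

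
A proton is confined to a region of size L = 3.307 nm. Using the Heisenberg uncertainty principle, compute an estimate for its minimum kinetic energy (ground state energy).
474.336 neV

Using the uncertainty principle to estimate ground state energy:

1. The position uncertainty is approximately the confinement size:
   Δx ≈ L = 3.307e-09 m

2. From ΔxΔp ≥ ℏ/2, the minimum momentum uncertainty is:
   Δp ≈ ℏ/(2L) = 1.594e-26 kg·m/s

3. The kinetic energy is approximately:
   KE ≈ (Δp)²/(2m) = (1.594e-26)²/(2 × 1.673e-27 kg)
   KE ≈ 7.600e-26 J = 474.336 neV

This is an order-of-magnitude estimate of the ground state energy.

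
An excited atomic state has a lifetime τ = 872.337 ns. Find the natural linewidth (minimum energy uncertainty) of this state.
377.269 peV

Using the energy-time uncertainty principle:
ΔEΔt ≥ ℏ/2

The lifetime τ represents the time uncertainty Δt.
The natural linewidth (minimum energy uncertainty) is:

ΔE = ℏ/(2τ)
ΔE = (1.055e-34 J·s) / (2 × 8.723e-07 s)
ΔE = 6.045e-29 J = 377.269 peV

This natural linewidth limits the precision of spectroscopic measurements.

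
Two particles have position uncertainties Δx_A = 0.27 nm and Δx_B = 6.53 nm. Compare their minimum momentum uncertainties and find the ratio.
Particle A has the larger minimum momentum uncertainty, by a factor of 24.19.

For each particle, the minimum momentum uncertainty is Δp_min = ℏ/(2Δx):

Particle A: Δp_A = ℏ/(2×2.700e-10 m) = 1.953e-25 kg·m/s
Particle B: Δp_B = ℏ/(2×6.530e-09 m) = 8.075e-27 kg·m/s

Ratio: Δp_A/Δp_B = 24.19

Since Δp_min ∝ 1/Δx, the particle with smaller position uncertainty (A) has larger momentum uncertainty.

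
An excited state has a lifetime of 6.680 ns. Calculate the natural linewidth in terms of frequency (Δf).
11.913 MHz

Using the energy-time uncertainty principle and E = hf:
ΔEΔt ≥ ℏ/2
hΔf·Δt ≥ ℏ/2

The minimum frequency uncertainty is:
Δf = ℏ/(2hτ) = 1/(4πτ)
Δf = 1/(4π × 6.680e-09 s)
Δf = 1.191e+07 Hz = 11.913 MHz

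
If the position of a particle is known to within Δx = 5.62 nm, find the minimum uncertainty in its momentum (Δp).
9.382 × 10^-27 kg·m/s

Using the Heisenberg uncertainty principle:
ΔxΔp ≥ ℏ/2

The minimum uncertainty in momentum is:
Δp_min = ℏ/(2Δx)
Δp_min = (1.055e-34 J·s) / (2 × 5.620e-09 m)
Δp_min = 9.382e-27 kg·m/s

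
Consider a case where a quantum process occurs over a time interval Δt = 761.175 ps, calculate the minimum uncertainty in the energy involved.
432.366 neV

Using the energy-time uncertainty principle:
ΔEΔt ≥ ℏ/2

The minimum uncertainty in energy is:
ΔE_min = ℏ/(2Δt)
ΔE_min = (1.055e-34 J·s) / (2 × 7.612e-10 s)
ΔE_min = 6.927e-26 J = 432.366 neV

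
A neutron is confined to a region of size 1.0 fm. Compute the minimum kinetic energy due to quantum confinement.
5.180 MeV

Using the uncertainty principle:

1. Position uncertainty: Δx ≈ 1.000e-15 m
2. Minimum momentum uncertainty: Δp = ℏ/(2Δx) = 5.273e-20 kg·m/s
3. Minimum kinetic energy:
   KE = (Δp)²/(2m) = (5.273e-20)²/(2 × 1.675e-27 kg)
   KE = 8.300e-13 J = 5.180 MeV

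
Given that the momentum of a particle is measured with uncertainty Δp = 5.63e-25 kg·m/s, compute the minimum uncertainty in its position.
93.656 pm

Using the Heisenberg uncertainty principle:
ΔxΔp ≥ ℏ/2

The minimum uncertainty in position is:
Δx_min = ℏ/(2Δp)
Δx_min = (1.055e-34 J·s) / (2 × 5.630e-25 kg·m/s)
Δx_min = 9.366e-11 m = 93.656 pm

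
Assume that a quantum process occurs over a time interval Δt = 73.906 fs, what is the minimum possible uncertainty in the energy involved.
4.453 meV

Using the energy-time uncertainty principle:
ΔEΔt ≥ ℏ/2

The minimum uncertainty in energy is:
ΔE_min = ℏ/(2Δt)
ΔE_min = (1.055e-34 J·s) / (2 × 7.391e-14 s)
ΔE_min = 7.135e-22 J = 4.453 meV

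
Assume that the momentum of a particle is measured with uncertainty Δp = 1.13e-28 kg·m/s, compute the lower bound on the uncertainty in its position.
466.625 nm

Using the Heisenberg uncertainty principle:
ΔxΔp ≥ ℏ/2

The minimum uncertainty in position is:
Δx_min = ℏ/(2Δp)
Δx_min = (1.055e-34 J·s) / (2 × 1.130e-28 kg·m/s)
Δx_min = 4.666e-07 m = 466.625 nm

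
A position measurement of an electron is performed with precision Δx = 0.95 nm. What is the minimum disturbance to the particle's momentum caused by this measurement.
5.550 × 10^-26 kg·m/s

The uncertainty principle implies that measuring position disturbs momentum:
ΔxΔp ≥ ℏ/2

When we measure position with precision Δx, we necessarily introduce a momentum uncertainty:
Δp ≥ ℏ/(2Δx)
Δp_min = (1.055e-34 J·s) / (2 × 9.500e-10 m)
Δp_min = 5.550e-26 kg·m/s

The more precisely we measure position, the greater the momentum disturbance.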